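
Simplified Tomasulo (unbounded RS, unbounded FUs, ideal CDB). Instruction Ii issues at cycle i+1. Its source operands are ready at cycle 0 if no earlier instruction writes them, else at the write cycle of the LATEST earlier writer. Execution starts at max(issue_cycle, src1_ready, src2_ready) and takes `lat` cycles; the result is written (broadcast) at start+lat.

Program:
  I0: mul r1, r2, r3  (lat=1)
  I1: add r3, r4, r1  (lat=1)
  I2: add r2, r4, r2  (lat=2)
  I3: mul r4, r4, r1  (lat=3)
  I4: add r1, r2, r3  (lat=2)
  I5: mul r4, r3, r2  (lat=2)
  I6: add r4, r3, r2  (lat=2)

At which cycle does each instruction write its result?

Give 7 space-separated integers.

Answer: 2 3 5 7 7 8 9

Derivation:
I0 mul r1: issue@1 deps=(None,None) exec_start@1 write@2
I1 add r3: issue@2 deps=(None,0) exec_start@2 write@3
I2 add r2: issue@3 deps=(None,None) exec_start@3 write@5
I3 mul r4: issue@4 deps=(None,0) exec_start@4 write@7
I4 add r1: issue@5 deps=(2,1) exec_start@5 write@7
I5 mul r4: issue@6 deps=(1,2) exec_start@6 write@8
I6 add r4: issue@7 deps=(1,2) exec_start@7 write@9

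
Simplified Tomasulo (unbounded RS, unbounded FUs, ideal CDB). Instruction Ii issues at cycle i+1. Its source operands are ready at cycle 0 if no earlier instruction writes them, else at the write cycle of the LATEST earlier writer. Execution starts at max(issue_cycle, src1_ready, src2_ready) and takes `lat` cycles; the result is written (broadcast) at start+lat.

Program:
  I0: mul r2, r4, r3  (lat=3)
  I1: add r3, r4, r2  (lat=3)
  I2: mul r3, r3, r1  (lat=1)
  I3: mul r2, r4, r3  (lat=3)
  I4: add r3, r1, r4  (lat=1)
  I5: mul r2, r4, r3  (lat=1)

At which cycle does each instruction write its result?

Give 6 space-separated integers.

I0 mul r2: issue@1 deps=(None,None) exec_start@1 write@4
I1 add r3: issue@2 deps=(None,0) exec_start@4 write@7
I2 mul r3: issue@3 deps=(1,None) exec_start@7 write@8
I3 mul r2: issue@4 deps=(None,2) exec_start@8 write@11
I4 add r3: issue@5 deps=(None,None) exec_start@5 write@6
I5 mul r2: issue@6 deps=(None,4) exec_start@6 write@7

Answer: 4 7 8 11 6 7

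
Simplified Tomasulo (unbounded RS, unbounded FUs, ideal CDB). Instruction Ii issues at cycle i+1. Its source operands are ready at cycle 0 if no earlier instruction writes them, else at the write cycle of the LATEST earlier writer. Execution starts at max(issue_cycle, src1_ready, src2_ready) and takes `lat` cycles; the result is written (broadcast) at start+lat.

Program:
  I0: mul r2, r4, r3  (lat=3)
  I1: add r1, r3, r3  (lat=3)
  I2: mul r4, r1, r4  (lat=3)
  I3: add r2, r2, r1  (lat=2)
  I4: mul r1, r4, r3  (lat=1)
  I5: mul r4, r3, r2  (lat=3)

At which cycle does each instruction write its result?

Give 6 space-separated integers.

I0 mul r2: issue@1 deps=(None,None) exec_start@1 write@4
I1 add r1: issue@2 deps=(None,None) exec_start@2 write@5
I2 mul r4: issue@3 deps=(1,None) exec_start@5 write@8
I3 add r2: issue@4 deps=(0,1) exec_start@5 write@7
I4 mul r1: issue@5 deps=(2,None) exec_start@8 write@9
I5 mul r4: issue@6 deps=(None,3) exec_start@7 write@10

Answer: 4 5 8 7 9 10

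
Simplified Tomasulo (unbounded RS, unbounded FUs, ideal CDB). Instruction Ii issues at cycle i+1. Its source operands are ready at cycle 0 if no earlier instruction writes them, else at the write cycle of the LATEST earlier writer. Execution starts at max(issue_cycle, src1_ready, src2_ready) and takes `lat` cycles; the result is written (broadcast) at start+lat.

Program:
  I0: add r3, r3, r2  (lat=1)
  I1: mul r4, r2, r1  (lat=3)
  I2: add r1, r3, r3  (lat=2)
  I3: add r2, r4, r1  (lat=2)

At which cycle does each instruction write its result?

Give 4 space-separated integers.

Answer: 2 5 5 7

Derivation:
I0 add r3: issue@1 deps=(None,None) exec_start@1 write@2
I1 mul r4: issue@2 deps=(None,None) exec_start@2 write@5
I2 add r1: issue@3 deps=(0,0) exec_start@3 write@5
I3 add r2: issue@4 deps=(1,2) exec_start@5 write@7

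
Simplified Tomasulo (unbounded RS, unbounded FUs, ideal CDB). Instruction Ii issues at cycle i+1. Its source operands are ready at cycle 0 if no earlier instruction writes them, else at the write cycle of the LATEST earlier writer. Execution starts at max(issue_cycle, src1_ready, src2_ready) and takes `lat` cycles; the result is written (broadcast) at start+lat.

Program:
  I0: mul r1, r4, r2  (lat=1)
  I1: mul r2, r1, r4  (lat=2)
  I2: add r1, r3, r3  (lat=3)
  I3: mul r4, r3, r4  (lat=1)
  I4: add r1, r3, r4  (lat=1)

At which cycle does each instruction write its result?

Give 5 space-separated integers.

I0 mul r1: issue@1 deps=(None,None) exec_start@1 write@2
I1 mul r2: issue@2 deps=(0,None) exec_start@2 write@4
I2 add r1: issue@3 deps=(None,None) exec_start@3 write@6
I3 mul r4: issue@4 deps=(None,None) exec_start@4 write@5
I4 add r1: issue@5 deps=(None,3) exec_start@5 write@6

Answer: 2 4 6 5 6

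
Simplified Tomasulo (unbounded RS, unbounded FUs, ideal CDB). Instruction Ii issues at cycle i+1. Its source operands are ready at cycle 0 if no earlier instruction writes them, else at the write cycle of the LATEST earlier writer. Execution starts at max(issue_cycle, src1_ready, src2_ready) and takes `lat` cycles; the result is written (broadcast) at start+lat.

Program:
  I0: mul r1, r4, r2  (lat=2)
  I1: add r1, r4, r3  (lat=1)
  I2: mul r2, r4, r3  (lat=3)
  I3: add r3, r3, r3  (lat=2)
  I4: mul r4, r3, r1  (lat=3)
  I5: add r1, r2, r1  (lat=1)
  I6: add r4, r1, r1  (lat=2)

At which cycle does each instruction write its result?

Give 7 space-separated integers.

Answer: 3 3 6 6 9 7 9

Derivation:
I0 mul r1: issue@1 deps=(None,None) exec_start@1 write@3
I1 add r1: issue@2 deps=(None,None) exec_start@2 write@3
I2 mul r2: issue@3 deps=(None,None) exec_start@3 write@6
I3 add r3: issue@4 deps=(None,None) exec_start@4 write@6
I4 mul r4: issue@5 deps=(3,1) exec_start@6 write@9
I5 add r1: issue@6 deps=(2,1) exec_start@6 write@7
I6 add r4: issue@7 deps=(5,5) exec_start@7 write@9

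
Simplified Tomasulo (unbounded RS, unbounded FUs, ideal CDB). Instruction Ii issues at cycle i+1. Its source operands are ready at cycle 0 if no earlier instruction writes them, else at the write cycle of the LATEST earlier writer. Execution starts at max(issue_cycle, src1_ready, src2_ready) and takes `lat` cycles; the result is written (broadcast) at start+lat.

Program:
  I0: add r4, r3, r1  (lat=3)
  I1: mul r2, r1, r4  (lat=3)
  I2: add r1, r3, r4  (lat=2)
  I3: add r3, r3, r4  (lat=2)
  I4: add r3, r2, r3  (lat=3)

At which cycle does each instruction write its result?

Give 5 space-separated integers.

Answer: 4 7 6 6 10

Derivation:
I0 add r4: issue@1 deps=(None,None) exec_start@1 write@4
I1 mul r2: issue@2 deps=(None,0) exec_start@4 write@7
I2 add r1: issue@3 deps=(None,0) exec_start@4 write@6
I3 add r3: issue@4 deps=(None,0) exec_start@4 write@6
I4 add r3: issue@5 deps=(1,3) exec_start@7 write@10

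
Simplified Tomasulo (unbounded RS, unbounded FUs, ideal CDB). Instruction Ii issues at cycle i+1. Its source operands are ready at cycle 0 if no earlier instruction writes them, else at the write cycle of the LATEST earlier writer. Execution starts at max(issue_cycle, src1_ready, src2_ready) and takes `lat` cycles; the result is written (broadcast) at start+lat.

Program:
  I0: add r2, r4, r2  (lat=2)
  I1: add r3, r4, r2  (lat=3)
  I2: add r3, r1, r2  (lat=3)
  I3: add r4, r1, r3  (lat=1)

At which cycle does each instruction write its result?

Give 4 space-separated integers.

I0 add r2: issue@1 deps=(None,None) exec_start@1 write@3
I1 add r3: issue@2 deps=(None,0) exec_start@3 write@6
I2 add r3: issue@3 deps=(None,0) exec_start@3 write@6
I3 add r4: issue@4 deps=(None,2) exec_start@6 write@7

Answer: 3 6 6 7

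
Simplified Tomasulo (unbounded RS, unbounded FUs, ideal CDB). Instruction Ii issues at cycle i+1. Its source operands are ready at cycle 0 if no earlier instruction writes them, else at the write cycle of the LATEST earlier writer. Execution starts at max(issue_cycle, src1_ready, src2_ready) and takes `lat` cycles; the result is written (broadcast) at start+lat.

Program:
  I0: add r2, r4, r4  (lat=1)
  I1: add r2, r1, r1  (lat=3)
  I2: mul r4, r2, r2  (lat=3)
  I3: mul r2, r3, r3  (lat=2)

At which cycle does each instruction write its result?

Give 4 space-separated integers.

I0 add r2: issue@1 deps=(None,None) exec_start@1 write@2
I1 add r2: issue@2 deps=(None,None) exec_start@2 write@5
I2 mul r4: issue@3 deps=(1,1) exec_start@5 write@8
I3 mul r2: issue@4 deps=(None,None) exec_start@4 write@6

Answer: 2 5 8 6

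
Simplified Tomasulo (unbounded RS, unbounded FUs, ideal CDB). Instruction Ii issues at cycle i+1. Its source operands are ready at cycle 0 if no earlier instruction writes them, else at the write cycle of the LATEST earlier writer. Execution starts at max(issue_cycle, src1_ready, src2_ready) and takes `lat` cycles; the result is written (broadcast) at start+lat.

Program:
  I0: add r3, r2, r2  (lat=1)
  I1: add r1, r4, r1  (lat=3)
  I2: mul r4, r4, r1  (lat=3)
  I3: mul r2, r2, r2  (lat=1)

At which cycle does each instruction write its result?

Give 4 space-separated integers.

Answer: 2 5 8 5

Derivation:
I0 add r3: issue@1 deps=(None,None) exec_start@1 write@2
I1 add r1: issue@2 deps=(None,None) exec_start@2 write@5
I2 mul r4: issue@3 deps=(None,1) exec_start@5 write@8
I3 mul r2: issue@4 deps=(None,None) exec_start@4 write@5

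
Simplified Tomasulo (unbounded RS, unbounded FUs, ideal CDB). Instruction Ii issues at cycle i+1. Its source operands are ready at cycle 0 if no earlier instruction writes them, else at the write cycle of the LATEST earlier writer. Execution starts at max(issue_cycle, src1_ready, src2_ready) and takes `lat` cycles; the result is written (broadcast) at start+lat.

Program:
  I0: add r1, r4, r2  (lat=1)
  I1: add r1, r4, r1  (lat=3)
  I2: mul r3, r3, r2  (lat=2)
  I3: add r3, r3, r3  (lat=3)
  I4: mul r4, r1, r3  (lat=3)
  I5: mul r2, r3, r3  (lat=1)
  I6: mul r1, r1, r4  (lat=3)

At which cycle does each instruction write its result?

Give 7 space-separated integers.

Answer: 2 5 5 8 11 9 14

Derivation:
I0 add r1: issue@1 deps=(None,None) exec_start@1 write@2
I1 add r1: issue@2 deps=(None,0) exec_start@2 write@5
I2 mul r3: issue@3 deps=(None,None) exec_start@3 write@5
I3 add r3: issue@4 deps=(2,2) exec_start@5 write@8
I4 mul r4: issue@5 deps=(1,3) exec_start@8 write@11
I5 mul r2: issue@6 deps=(3,3) exec_start@8 write@9
I6 mul r1: issue@7 deps=(1,4) exec_start@11 write@14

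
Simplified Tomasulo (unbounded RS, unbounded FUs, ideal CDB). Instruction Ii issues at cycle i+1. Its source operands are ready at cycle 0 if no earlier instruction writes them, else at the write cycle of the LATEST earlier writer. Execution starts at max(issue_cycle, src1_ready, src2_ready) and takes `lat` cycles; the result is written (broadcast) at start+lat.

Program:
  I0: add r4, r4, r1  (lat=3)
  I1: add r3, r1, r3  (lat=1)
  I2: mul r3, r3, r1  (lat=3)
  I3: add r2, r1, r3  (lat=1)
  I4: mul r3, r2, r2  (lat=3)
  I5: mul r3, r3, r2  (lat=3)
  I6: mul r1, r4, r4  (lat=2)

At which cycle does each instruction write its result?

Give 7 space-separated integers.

I0 add r4: issue@1 deps=(None,None) exec_start@1 write@4
I1 add r3: issue@2 deps=(None,None) exec_start@2 write@3
I2 mul r3: issue@3 deps=(1,None) exec_start@3 write@6
I3 add r2: issue@4 deps=(None,2) exec_start@6 write@7
I4 mul r3: issue@5 deps=(3,3) exec_start@7 write@10
I5 mul r3: issue@6 deps=(4,3) exec_start@10 write@13
I6 mul r1: issue@7 deps=(0,0) exec_start@7 write@9

Answer: 4 3 6 7 10 13 9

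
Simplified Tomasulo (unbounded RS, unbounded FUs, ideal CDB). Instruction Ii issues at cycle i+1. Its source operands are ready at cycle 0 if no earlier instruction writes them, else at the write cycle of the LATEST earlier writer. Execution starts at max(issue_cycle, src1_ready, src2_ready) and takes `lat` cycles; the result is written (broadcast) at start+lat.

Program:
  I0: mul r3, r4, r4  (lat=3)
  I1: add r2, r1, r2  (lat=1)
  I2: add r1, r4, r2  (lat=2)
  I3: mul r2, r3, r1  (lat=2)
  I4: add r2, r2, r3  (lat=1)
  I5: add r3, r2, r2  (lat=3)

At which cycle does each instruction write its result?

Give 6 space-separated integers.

Answer: 4 3 5 7 8 11

Derivation:
I0 mul r3: issue@1 deps=(None,None) exec_start@1 write@4
I1 add r2: issue@2 deps=(None,None) exec_start@2 write@3
I2 add r1: issue@3 deps=(None,1) exec_start@3 write@5
I3 mul r2: issue@4 deps=(0,2) exec_start@5 write@7
I4 add r2: issue@5 deps=(3,0) exec_start@7 write@8
I5 add r3: issue@6 deps=(4,4) exec_start@8 write@11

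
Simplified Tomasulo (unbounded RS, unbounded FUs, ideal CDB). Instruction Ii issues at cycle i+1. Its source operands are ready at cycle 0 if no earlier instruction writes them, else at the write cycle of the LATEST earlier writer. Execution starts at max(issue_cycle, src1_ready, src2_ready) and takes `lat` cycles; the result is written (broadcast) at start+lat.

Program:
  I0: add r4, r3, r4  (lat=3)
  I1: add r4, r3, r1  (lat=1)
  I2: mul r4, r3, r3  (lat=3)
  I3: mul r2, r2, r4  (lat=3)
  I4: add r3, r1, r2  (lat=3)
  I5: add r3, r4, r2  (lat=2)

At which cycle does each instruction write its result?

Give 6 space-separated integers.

Answer: 4 3 6 9 12 11

Derivation:
I0 add r4: issue@1 deps=(None,None) exec_start@1 write@4
I1 add r4: issue@2 deps=(None,None) exec_start@2 write@3
I2 mul r4: issue@3 deps=(None,None) exec_start@3 write@6
I3 mul r2: issue@4 deps=(None,2) exec_start@6 write@9
I4 add r3: issue@5 deps=(None,3) exec_start@9 write@12
I5 add r3: issue@6 deps=(2,3) exec_start@9 write@11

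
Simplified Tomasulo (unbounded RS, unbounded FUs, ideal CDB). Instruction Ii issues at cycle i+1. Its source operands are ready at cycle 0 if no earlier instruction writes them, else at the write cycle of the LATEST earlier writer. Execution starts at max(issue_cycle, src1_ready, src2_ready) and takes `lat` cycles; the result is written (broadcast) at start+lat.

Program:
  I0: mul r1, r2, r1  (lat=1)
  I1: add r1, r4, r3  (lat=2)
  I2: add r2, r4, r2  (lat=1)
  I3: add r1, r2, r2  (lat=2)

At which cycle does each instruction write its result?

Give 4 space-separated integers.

I0 mul r1: issue@1 deps=(None,None) exec_start@1 write@2
I1 add r1: issue@2 deps=(None,None) exec_start@2 write@4
I2 add r2: issue@3 deps=(None,None) exec_start@3 write@4
I3 add r1: issue@4 deps=(2,2) exec_start@4 write@6

Answer: 2 4 4 6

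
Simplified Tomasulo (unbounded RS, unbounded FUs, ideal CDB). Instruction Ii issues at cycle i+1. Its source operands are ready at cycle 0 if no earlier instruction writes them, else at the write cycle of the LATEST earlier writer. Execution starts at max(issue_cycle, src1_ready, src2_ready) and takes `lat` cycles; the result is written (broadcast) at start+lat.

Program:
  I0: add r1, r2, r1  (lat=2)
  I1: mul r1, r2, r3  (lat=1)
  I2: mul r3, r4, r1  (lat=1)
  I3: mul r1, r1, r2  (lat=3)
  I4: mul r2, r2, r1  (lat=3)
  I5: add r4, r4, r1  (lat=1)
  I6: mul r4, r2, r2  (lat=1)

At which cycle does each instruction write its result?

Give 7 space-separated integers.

I0 add r1: issue@1 deps=(None,None) exec_start@1 write@3
I1 mul r1: issue@2 deps=(None,None) exec_start@2 write@3
I2 mul r3: issue@3 deps=(None,1) exec_start@3 write@4
I3 mul r1: issue@4 deps=(1,None) exec_start@4 write@7
I4 mul r2: issue@5 deps=(None,3) exec_start@7 write@10
I5 add r4: issue@6 deps=(None,3) exec_start@7 write@8
I6 mul r4: issue@7 deps=(4,4) exec_start@10 write@11

Answer: 3 3 4 7 10 8 11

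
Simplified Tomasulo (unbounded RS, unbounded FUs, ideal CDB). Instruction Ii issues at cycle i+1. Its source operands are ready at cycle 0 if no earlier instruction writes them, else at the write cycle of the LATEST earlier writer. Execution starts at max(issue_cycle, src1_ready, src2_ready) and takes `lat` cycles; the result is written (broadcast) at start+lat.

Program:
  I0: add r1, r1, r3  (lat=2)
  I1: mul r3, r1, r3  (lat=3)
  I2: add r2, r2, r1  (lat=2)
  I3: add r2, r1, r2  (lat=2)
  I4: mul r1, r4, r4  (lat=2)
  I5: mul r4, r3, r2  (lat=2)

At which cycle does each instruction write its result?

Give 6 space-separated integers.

Answer: 3 6 5 7 7 9

Derivation:
I0 add r1: issue@1 deps=(None,None) exec_start@1 write@3
I1 mul r3: issue@2 deps=(0,None) exec_start@3 write@6
I2 add r2: issue@3 deps=(None,0) exec_start@3 write@5
I3 add r2: issue@4 deps=(0,2) exec_start@5 write@7
I4 mul r1: issue@5 deps=(None,None) exec_start@5 write@7
I5 mul r4: issue@6 deps=(1,3) exec_start@7 write@9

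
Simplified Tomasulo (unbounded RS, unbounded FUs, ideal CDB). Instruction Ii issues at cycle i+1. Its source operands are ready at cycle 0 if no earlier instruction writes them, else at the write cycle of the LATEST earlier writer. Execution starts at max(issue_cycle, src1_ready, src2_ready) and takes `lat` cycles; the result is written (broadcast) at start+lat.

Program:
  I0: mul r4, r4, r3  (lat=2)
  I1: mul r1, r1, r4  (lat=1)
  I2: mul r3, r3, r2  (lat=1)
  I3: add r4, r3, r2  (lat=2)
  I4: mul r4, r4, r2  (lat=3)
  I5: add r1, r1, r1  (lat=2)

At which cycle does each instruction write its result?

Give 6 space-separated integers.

Answer: 3 4 4 6 9 8

Derivation:
I0 mul r4: issue@1 deps=(None,None) exec_start@1 write@3
I1 mul r1: issue@2 deps=(None,0) exec_start@3 write@4
I2 mul r3: issue@3 deps=(None,None) exec_start@3 write@4
I3 add r4: issue@4 deps=(2,None) exec_start@4 write@6
I4 mul r4: issue@5 deps=(3,None) exec_start@6 write@9
I5 add r1: issue@6 deps=(1,1) exec_start@6 write@8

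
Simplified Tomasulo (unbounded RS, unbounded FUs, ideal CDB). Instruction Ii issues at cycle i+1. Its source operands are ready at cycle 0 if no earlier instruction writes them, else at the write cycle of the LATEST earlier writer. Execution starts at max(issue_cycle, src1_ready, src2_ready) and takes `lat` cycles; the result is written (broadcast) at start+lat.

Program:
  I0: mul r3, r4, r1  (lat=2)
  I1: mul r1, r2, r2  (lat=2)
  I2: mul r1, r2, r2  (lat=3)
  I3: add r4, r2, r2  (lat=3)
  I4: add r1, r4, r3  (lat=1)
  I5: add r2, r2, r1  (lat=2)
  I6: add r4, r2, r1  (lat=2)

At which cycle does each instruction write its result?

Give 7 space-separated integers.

Answer: 3 4 6 7 8 10 12

Derivation:
I0 mul r3: issue@1 deps=(None,None) exec_start@1 write@3
I1 mul r1: issue@2 deps=(None,None) exec_start@2 write@4
I2 mul r1: issue@3 deps=(None,None) exec_start@3 write@6
I3 add r4: issue@4 deps=(None,None) exec_start@4 write@7
I4 add r1: issue@5 deps=(3,0) exec_start@7 write@8
I5 add r2: issue@6 deps=(None,4) exec_start@8 write@10
I6 add r4: issue@7 deps=(5,4) exec_start@10 write@12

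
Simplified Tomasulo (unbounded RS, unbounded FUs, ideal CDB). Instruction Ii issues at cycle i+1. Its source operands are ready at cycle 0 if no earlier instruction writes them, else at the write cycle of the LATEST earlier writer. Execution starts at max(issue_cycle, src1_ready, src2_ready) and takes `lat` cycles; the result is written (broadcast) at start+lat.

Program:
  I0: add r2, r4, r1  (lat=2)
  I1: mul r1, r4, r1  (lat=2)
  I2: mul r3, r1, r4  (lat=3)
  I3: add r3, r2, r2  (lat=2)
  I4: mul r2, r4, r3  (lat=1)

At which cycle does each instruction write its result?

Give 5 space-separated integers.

I0 add r2: issue@1 deps=(None,None) exec_start@1 write@3
I1 mul r1: issue@2 deps=(None,None) exec_start@2 write@4
I2 mul r3: issue@3 deps=(1,None) exec_start@4 write@7
I3 add r3: issue@4 deps=(0,0) exec_start@4 write@6
I4 mul r2: issue@5 deps=(None,3) exec_start@6 write@7

Answer: 3 4 7 6 7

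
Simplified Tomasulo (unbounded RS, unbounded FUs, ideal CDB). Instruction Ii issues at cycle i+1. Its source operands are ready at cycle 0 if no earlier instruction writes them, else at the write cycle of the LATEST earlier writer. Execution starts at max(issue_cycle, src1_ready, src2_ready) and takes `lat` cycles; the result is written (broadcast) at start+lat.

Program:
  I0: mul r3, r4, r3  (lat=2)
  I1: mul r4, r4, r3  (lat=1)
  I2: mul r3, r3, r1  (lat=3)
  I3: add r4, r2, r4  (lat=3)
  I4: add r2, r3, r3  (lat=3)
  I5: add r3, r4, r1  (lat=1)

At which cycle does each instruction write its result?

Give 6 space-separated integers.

Answer: 3 4 6 7 9 8

Derivation:
I0 mul r3: issue@1 deps=(None,None) exec_start@1 write@3
I1 mul r4: issue@2 deps=(None,0) exec_start@3 write@4
I2 mul r3: issue@3 deps=(0,None) exec_start@3 write@6
I3 add r4: issue@4 deps=(None,1) exec_start@4 write@7
I4 add r2: issue@5 deps=(2,2) exec_start@6 write@9
I5 add r3: issue@6 deps=(3,None) exec_start@7 write@8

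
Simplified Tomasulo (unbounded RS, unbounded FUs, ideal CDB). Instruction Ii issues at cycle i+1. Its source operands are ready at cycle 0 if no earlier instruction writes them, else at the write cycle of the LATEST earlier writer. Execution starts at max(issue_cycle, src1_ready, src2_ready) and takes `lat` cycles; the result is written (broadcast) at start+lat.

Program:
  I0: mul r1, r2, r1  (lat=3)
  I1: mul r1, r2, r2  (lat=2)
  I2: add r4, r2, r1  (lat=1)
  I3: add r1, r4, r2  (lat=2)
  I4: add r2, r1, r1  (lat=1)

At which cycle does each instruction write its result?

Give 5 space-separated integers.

I0 mul r1: issue@1 deps=(None,None) exec_start@1 write@4
I1 mul r1: issue@2 deps=(None,None) exec_start@2 write@4
I2 add r4: issue@3 deps=(None,1) exec_start@4 write@5
I3 add r1: issue@4 deps=(2,None) exec_start@5 write@7
I4 add r2: issue@5 deps=(3,3) exec_start@7 write@8

Answer: 4 4 5 7 8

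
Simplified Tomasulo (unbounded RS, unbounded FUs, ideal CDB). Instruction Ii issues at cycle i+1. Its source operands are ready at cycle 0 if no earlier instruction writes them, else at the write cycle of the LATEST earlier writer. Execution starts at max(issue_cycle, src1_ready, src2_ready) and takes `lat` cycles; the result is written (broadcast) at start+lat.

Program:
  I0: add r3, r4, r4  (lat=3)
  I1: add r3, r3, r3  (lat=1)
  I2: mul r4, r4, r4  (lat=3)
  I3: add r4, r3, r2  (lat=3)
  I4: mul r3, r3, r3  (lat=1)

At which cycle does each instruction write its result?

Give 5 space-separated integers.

Answer: 4 5 6 8 6

Derivation:
I0 add r3: issue@1 deps=(None,None) exec_start@1 write@4
I1 add r3: issue@2 deps=(0,0) exec_start@4 write@5
I2 mul r4: issue@3 deps=(None,None) exec_start@3 write@6
I3 add r4: issue@4 deps=(1,None) exec_start@5 write@8
I4 mul r3: issue@5 deps=(1,1) exec_start@5 write@6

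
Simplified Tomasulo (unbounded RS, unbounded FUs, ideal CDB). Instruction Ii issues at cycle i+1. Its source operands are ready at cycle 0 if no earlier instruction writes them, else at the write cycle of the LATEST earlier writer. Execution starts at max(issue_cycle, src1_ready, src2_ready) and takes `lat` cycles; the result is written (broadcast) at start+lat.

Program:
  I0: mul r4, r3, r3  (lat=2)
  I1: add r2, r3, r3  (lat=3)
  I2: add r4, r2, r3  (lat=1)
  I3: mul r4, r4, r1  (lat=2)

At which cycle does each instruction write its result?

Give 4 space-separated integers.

I0 mul r4: issue@1 deps=(None,None) exec_start@1 write@3
I1 add r2: issue@2 deps=(None,None) exec_start@2 write@5
I2 add r4: issue@3 deps=(1,None) exec_start@5 write@6
I3 mul r4: issue@4 deps=(2,None) exec_start@6 write@8

Answer: 3 5 6 8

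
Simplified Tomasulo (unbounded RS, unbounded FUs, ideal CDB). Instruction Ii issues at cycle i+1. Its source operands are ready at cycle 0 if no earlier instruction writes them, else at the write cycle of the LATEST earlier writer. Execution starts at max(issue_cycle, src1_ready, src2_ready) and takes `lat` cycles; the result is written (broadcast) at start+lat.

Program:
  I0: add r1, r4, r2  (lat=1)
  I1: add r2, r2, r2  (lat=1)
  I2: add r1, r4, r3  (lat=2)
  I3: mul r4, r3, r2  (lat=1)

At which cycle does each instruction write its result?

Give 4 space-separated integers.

I0 add r1: issue@1 deps=(None,None) exec_start@1 write@2
I1 add r2: issue@2 deps=(None,None) exec_start@2 write@3
I2 add r1: issue@3 deps=(None,None) exec_start@3 write@5
I3 mul r4: issue@4 deps=(None,1) exec_start@4 write@5

Answer: 2 3 5 5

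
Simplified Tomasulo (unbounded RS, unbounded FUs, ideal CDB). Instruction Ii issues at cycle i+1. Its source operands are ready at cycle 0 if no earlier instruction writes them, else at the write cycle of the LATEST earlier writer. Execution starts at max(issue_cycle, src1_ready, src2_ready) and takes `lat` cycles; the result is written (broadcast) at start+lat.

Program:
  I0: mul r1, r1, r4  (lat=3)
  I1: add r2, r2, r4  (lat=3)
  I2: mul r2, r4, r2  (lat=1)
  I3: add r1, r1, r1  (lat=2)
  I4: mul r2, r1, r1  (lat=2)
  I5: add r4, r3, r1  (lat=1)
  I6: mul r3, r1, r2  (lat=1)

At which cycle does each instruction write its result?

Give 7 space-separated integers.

Answer: 4 5 6 6 8 7 9

Derivation:
I0 mul r1: issue@1 deps=(None,None) exec_start@1 write@4
I1 add r2: issue@2 deps=(None,None) exec_start@2 write@5
I2 mul r2: issue@3 deps=(None,1) exec_start@5 write@6
I3 add r1: issue@4 deps=(0,0) exec_start@4 write@6
I4 mul r2: issue@5 deps=(3,3) exec_start@6 write@8
I5 add r4: issue@6 deps=(None,3) exec_start@6 write@7
I6 mul r3: issue@7 deps=(3,4) exec_start@8 write@9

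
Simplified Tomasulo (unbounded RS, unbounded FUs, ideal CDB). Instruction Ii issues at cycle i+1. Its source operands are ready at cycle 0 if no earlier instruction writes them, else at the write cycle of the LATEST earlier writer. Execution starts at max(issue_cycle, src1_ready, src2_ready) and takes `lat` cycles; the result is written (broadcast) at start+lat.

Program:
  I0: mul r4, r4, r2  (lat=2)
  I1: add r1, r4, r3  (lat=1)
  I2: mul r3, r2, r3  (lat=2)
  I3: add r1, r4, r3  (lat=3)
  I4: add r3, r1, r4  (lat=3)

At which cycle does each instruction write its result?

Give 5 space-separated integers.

I0 mul r4: issue@1 deps=(None,None) exec_start@1 write@3
I1 add r1: issue@2 deps=(0,None) exec_start@3 write@4
I2 mul r3: issue@3 deps=(None,None) exec_start@3 write@5
I3 add r1: issue@4 deps=(0,2) exec_start@5 write@8
I4 add r3: issue@5 deps=(3,0) exec_start@8 write@11

Answer: 3 4 5 8 11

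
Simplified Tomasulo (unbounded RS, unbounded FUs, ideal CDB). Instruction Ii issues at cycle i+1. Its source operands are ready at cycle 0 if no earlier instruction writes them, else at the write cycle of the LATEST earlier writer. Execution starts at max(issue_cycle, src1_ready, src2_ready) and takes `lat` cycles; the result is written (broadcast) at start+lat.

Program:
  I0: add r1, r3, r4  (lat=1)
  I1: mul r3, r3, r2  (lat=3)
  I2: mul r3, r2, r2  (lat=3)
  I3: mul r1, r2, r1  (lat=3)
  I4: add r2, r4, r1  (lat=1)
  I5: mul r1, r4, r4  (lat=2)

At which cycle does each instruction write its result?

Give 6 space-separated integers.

I0 add r1: issue@1 deps=(None,None) exec_start@1 write@2
I1 mul r3: issue@2 deps=(None,None) exec_start@2 write@5
I2 mul r3: issue@3 deps=(None,None) exec_start@3 write@6
I3 mul r1: issue@4 deps=(None,0) exec_start@4 write@7
I4 add r2: issue@5 deps=(None,3) exec_start@7 write@8
I5 mul r1: issue@6 deps=(None,None) exec_start@6 write@8

Answer: 2 5 6 7 8 8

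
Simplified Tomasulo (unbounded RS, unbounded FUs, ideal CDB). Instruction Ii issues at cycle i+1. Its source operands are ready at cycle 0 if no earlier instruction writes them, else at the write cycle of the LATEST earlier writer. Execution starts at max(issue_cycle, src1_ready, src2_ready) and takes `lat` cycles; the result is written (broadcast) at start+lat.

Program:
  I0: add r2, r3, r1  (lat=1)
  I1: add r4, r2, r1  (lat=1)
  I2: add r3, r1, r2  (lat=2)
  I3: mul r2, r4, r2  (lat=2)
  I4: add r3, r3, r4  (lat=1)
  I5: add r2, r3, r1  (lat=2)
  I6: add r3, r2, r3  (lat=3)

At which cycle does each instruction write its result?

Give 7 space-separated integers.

I0 add r2: issue@1 deps=(None,None) exec_start@1 write@2
I1 add r4: issue@2 deps=(0,None) exec_start@2 write@3
I2 add r3: issue@3 deps=(None,0) exec_start@3 write@5
I3 mul r2: issue@4 deps=(1,0) exec_start@4 write@6
I4 add r3: issue@5 deps=(2,1) exec_start@5 write@6
I5 add r2: issue@6 deps=(4,None) exec_start@6 write@8
I6 add r3: issue@7 deps=(5,4) exec_start@8 write@11

Answer: 2 3 5 6 6 8 11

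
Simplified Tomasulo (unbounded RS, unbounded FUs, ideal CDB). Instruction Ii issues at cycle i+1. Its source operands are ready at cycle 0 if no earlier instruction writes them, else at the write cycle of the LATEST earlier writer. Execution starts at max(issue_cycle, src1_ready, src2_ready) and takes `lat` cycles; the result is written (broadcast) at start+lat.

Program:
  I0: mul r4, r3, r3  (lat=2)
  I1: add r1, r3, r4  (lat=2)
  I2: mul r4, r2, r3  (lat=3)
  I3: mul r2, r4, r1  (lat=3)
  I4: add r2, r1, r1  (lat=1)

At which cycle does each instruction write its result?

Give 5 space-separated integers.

Answer: 3 5 6 9 6

Derivation:
I0 mul r4: issue@1 deps=(None,None) exec_start@1 write@3
I1 add r1: issue@2 deps=(None,0) exec_start@3 write@5
I2 mul r4: issue@3 deps=(None,None) exec_start@3 write@6
I3 mul r2: issue@4 deps=(2,1) exec_start@6 write@9
I4 add r2: issue@5 deps=(1,1) exec_start@5 write@6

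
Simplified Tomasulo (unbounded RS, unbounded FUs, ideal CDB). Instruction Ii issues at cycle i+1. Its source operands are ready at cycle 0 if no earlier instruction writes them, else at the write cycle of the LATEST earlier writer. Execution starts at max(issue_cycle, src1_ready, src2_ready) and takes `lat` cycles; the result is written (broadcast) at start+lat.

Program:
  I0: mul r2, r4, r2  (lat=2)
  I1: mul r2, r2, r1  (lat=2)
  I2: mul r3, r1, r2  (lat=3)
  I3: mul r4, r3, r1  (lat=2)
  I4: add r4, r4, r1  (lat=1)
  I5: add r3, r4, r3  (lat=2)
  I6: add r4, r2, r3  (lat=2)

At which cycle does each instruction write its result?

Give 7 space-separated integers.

Answer: 3 5 8 10 11 13 15

Derivation:
I0 mul r2: issue@1 deps=(None,None) exec_start@1 write@3
I1 mul r2: issue@2 deps=(0,None) exec_start@3 write@5
I2 mul r3: issue@3 deps=(None,1) exec_start@5 write@8
I3 mul r4: issue@4 deps=(2,None) exec_start@8 write@10
I4 add r4: issue@5 deps=(3,None) exec_start@10 write@11
I5 add r3: issue@6 deps=(4,2) exec_start@11 write@13
I6 add r4: issue@7 deps=(1,5) exec_start@13 write@15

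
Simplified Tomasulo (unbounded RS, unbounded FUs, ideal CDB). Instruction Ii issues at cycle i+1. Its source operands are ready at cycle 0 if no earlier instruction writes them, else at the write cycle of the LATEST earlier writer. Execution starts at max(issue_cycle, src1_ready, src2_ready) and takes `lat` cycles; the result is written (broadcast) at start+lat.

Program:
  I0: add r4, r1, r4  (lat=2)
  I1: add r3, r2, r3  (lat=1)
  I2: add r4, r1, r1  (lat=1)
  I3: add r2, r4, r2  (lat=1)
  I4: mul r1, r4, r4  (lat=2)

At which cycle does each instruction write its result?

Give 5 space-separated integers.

I0 add r4: issue@1 deps=(None,None) exec_start@1 write@3
I1 add r3: issue@2 deps=(None,None) exec_start@2 write@3
I2 add r4: issue@3 deps=(None,None) exec_start@3 write@4
I3 add r2: issue@4 deps=(2,None) exec_start@4 write@5
I4 mul r1: issue@5 deps=(2,2) exec_start@5 write@7

Answer: 3 3 4 5 7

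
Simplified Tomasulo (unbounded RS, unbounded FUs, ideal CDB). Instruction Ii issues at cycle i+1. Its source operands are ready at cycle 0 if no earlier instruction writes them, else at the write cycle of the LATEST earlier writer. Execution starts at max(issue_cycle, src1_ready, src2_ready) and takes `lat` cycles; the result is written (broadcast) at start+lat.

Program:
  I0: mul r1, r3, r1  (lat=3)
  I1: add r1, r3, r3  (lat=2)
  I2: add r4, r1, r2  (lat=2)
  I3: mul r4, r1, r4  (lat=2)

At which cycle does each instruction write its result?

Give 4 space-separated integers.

Answer: 4 4 6 8

Derivation:
I0 mul r1: issue@1 deps=(None,None) exec_start@1 write@4
I1 add r1: issue@2 deps=(None,None) exec_start@2 write@4
I2 add r4: issue@3 deps=(1,None) exec_start@4 write@6
I3 mul r4: issue@4 deps=(1,2) exec_start@6 write@8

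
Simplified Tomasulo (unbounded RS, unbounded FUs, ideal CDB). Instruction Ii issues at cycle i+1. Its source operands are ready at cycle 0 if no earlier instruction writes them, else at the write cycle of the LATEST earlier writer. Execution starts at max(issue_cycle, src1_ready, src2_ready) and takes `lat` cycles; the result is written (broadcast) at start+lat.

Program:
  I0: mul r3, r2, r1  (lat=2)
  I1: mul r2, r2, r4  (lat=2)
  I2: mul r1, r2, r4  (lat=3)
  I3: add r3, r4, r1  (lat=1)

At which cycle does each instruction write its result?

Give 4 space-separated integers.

Answer: 3 4 7 8

Derivation:
I0 mul r3: issue@1 deps=(None,None) exec_start@1 write@3
I1 mul r2: issue@2 deps=(None,None) exec_start@2 write@4
I2 mul r1: issue@3 deps=(1,None) exec_start@4 write@7
I3 add r3: issue@4 deps=(None,2) exec_start@7 write@8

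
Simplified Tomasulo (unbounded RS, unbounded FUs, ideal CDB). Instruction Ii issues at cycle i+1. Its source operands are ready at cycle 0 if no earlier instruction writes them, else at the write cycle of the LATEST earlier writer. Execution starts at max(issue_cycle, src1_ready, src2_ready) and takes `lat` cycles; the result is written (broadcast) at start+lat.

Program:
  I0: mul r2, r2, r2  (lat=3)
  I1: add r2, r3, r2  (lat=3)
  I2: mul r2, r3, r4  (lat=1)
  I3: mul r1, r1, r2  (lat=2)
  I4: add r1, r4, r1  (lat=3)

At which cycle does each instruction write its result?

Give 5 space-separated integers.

Answer: 4 7 4 6 9

Derivation:
I0 mul r2: issue@1 deps=(None,None) exec_start@1 write@4
I1 add r2: issue@2 deps=(None,0) exec_start@4 write@7
I2 mul r2: issue@3 deps=(None,None) exec_start@3 write@4
I3 mul r1: issue@4 deps=(None,2) exec_start@4 write@6
I4 add r1: issue@5 deps=(None,3) exec_start@6 write@9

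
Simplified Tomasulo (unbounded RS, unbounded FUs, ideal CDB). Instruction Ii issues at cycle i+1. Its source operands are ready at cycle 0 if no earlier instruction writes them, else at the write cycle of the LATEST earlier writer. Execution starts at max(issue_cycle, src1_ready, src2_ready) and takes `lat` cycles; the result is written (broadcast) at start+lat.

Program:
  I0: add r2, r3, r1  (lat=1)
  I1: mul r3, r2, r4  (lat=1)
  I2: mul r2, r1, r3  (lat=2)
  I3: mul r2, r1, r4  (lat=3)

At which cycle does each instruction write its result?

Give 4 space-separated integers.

Answer: 2 3 5 7

Derivation:
I0 add r2: issue@1 deps=(None,None) exec_start@1 write@2
I1 mul r3: issue@2 deps=(0,None) exec_start@2 write@3
I2 mul r2: issue@3 deps=(None,1) exec_start@3 write@5
I3 mul r2: issue@4 deps=(None,None) exec_start@4 write@7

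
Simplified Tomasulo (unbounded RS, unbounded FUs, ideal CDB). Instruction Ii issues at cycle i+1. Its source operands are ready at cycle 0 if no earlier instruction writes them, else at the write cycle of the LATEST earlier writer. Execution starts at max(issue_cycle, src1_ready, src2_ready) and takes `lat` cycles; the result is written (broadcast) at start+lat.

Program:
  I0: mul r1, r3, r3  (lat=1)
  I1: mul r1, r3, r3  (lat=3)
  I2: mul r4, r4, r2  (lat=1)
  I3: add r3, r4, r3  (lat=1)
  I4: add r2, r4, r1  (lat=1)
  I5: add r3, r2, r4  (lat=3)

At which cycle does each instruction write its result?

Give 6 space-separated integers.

Answer: 2 5 4 5 6 9

Derivation:
I0 mul r1: issue@1 deps=(None,None) exec_start@1 write@2
I1 mul r1: issue@2 deps=(None,None) exec_start@2 write@5
I2 mul r4: issue@3 deps=(None,None) exec_start@3 write@4
I3 add r3: issue@4 deps=(2,None) exec_start@4 write@5
I4 add r2: issue@5 deps=(2,1) exec_start@5 write@6
I5 add r3: issue@6 deps=(4,2) exec_start@6 write@9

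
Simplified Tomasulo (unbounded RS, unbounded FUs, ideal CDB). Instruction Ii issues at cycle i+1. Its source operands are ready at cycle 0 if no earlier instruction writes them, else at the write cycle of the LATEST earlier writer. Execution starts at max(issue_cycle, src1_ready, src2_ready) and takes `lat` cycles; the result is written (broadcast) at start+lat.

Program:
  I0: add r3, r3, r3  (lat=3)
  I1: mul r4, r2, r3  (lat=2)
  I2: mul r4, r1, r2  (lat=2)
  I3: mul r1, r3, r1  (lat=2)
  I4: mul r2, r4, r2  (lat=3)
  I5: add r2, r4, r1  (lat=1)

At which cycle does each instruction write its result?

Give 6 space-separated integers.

Answer: 4 6 5 6 8 7

Derivation:
I0 add r3: issue@1 deps=(None,None) exec_start@1 write@4
I1 mul r4: issue@2 deps=(None,0) exec_start@4 write@6
I2 mul r4: issue@3 deps=(None,None) exec_start@3 write@5
I3 mul r1: issue@4 deps=(0,None) exec_start@4 write@6
I4 mul r2: issue@5 deps=(2,None) exec_start@5 write@8
I5 add r2: issue@6 deps=(2,3) exec_start@6 write@7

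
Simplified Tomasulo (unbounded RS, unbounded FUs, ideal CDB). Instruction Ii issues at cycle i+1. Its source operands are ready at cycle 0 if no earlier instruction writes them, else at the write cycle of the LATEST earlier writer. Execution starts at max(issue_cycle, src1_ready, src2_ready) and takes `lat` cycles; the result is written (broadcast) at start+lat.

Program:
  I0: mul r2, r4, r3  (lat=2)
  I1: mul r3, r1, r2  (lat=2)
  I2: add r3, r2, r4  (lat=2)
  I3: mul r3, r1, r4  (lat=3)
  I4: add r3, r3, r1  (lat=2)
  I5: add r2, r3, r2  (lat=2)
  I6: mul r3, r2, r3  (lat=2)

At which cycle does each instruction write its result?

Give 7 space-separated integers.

I0 mul r2: issue@1 deps=(None,None) exec_start@1 write@3
I1 mul r3: issue@2 deps=(None,0) exec_start@3 write@5
I2 add r3: issue@3 deps=(0,None) exec_start@3 write@5
I3 mul r3: issue@4 deps=(None,None) exec_start@4 write@7
I4 add r3: issue@5 deps=(3,None) exec_start@7 write@9
I5 add r2: issue@6 deps=(4,0) exec_start@9 write@11
I6 mul r3: issue@7 deps=(5,4) exec_start@11 write@13

Answer: 3 5 5 7 9 11 13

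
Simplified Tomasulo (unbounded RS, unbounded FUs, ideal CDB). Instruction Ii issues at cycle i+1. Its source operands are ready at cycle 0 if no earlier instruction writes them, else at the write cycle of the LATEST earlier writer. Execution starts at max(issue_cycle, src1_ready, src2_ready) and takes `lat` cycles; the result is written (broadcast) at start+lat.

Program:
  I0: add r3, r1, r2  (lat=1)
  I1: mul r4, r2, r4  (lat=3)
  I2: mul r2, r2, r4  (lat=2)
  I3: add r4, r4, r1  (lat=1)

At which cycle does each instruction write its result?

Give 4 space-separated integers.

I0 add r3: issue@1 deps=(None,None) exec_start@1 write@2
I1 mul r4: issue@2 deps=(None,None) exec_start@2 write@5
I2 mul r2: issue@3 deps=(None,1) exec_start@5 write@7
I3 add r4: issue@4 deps=(1,None) exec_start@5 write@6

Answer: 2 5 7 6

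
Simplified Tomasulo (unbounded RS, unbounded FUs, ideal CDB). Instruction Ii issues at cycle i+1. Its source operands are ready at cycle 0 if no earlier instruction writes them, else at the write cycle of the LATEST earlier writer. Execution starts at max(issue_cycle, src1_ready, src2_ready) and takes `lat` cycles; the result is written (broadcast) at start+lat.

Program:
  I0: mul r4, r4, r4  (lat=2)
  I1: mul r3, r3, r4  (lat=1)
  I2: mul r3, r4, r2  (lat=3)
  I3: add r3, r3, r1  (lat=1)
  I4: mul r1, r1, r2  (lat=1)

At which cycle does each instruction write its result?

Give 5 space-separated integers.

I0 mul r4: issue@1 deps=(None,None) exec_start@1 write@3
I1 mul r3: issue@2 deps=(None,0) exec_start@3 write@4
I2 mul r3: issue@3 deps=(0,None) exec_start@3 write@6
I3 add r3: issue@4 deps=(2,None) exec_start@6 write@7
I4 mul r1: issue@5 deps=(None,None) exec_start@5 write@6

Answer: 3 4 6 7 6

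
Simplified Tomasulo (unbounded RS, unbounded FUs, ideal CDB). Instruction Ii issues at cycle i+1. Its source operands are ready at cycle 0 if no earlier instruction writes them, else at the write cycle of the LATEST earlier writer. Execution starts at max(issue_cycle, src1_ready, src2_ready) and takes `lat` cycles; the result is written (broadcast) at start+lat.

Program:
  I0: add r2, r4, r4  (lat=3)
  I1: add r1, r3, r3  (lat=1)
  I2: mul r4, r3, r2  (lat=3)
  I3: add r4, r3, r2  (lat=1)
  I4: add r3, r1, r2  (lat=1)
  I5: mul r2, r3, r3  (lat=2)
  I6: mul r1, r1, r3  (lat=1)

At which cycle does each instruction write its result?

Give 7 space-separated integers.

I0 add r2: issue@1 deps=(None,None) exec_start@1 write@4
I1 add r1: issue@2 deps=(None,None) exec_start@2 write@3
I2 mul r4: issue@3 deps=(None,0) exec_start@4 write@7
I3 add r4: issue@4 deps=(None,0) exec_start@4 write@5
I4 add r3: issue@5 deps=(1,0) exec_start@5 write@6
I5 mul r2: issue@6 deps=(4,4) exec_start@6 write@8
I6 mul r1: issue@7 deps=(1,4) exec_start@7 write@8

Answer: 4 3 7 5 6 8 8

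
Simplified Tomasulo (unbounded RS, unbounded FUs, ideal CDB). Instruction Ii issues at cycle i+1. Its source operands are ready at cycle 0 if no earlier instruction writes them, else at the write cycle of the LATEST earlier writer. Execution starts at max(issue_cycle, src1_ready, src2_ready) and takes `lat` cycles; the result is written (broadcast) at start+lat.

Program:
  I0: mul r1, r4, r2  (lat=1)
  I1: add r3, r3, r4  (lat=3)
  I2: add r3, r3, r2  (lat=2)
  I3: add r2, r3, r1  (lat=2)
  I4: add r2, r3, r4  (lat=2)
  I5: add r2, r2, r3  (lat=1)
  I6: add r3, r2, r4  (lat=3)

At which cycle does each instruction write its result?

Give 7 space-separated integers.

I0 mul r1: issue@1 deps=(None,None) exec_start@1 write@2
I1 add r3: issue@2 deps=(None,None) exec_start@2 write@5
I2 add r3: issue@3 deps=(1,None) exec_start@5 write@7
I3 add r2: issue@4 deps=(2,0) exec_start@7 write@9
I4 add r2: issue@5 deps=(2,None) exec_start@7 write@9
I5 add r2: issue@6 deps=(4,2) exec_start@9 write@10
I6 add r3: issue@7 deps=(5,None) exec_start@10 write@13

Answer: 2 5 7 9 9 10 13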